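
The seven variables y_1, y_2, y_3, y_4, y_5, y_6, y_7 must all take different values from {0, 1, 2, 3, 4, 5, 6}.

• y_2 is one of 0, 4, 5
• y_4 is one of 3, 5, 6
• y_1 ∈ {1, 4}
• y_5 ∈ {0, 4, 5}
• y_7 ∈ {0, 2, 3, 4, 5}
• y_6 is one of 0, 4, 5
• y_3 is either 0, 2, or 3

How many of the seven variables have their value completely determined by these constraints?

The 7 variables together cover exactly {0, 1, 2, 3, 4, 5, 6} — 7 values for 7 variables — and 1 appears only in y_1's list, so y_1 = 1.
Among the 6 still-open variables, 6 fits only y_4 (and all 6 values in {0, 2, 3, 4, 5, 6} must be used), so y_4 = 6.
y_2, y_5, y_6 between them cover only {0, 4, 5} — a naked triple. Remove those values from y_3, y_7.
Determined: y_1=1, y_4=6. The other variables each still have more than one consistent value. That makes 2.

2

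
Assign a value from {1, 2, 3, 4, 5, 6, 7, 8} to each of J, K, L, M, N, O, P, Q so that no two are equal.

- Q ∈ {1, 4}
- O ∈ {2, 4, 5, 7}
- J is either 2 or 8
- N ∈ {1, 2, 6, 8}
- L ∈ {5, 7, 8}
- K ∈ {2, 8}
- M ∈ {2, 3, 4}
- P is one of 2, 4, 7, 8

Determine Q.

1

Among the 8 variables, 3 fits only M (and all 8 values in {1, 2, 3, 4, 5, 6, 7, 8} must be used), so M = 3.
The 7 still-open variables together cover exactly {1, 2, 4, 5, 6, 7, 8} — 7 values for 7 variables — and 6 appears only in N's list, so N = 6.
The 6 still-open variables together cover exactly {1, 2, 4, 5, 7, 8} — 6 values for 6 variables — and 1 appears only in Q's list, so Q = 1.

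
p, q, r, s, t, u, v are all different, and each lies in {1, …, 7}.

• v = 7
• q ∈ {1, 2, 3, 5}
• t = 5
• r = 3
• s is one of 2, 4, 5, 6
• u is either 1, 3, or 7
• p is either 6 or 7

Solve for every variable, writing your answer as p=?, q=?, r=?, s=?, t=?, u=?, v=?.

r has just one choice, so r = 3. So q, u can't be 3.
t's domain is down to {5}, so t = 5. Remove 5 from q, s.
v must be 7 (only option left). Eliminate 7 elsewhere: p, u.
p must be 6 (only option left). Strike 6 from s.
That leaves u = 1. Remove 1 from q.
That leaves q = 2. So s can't be 2.
s has just one choice, so s = 4.

p=6, q=2, r=3, s=4, t=5, u=1, v=7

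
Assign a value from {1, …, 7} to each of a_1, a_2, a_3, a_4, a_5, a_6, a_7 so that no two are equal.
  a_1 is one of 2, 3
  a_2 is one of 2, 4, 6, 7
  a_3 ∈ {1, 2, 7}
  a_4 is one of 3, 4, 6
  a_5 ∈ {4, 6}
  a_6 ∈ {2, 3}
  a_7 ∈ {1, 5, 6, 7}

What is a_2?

The 7 variables together cover exactly {1, 2, 3, 4, 5, 6, 7} — 7 values for 7 variables — and 5 appears only in a_7's list, so a_7 = 5.
The 6 still-open variables together cover exactly {1, 2, 3, 4, 6, 7} — 6 values for 6 variables — and 1 appears only in a_3's list, so a_3 = 1.
The 5 still-open variables together cover exactly {2, 3, 4, 6, 7} — 5 values for 5 variables — and 7 appears only in a_2's list, so a_2 = 7.

7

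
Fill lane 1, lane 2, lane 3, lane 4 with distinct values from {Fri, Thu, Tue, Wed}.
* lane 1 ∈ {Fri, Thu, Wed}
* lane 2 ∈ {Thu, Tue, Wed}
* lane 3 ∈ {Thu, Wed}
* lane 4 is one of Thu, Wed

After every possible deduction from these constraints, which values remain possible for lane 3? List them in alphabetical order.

The 4 variables together cover exactly {Fri, Thu, Tue, Wed} — 4 values for 4 variables — and Fri appears only in lane 1's list, so lane 1 = Fri.
The 3 still-open variables draw from only 3 values {Thu, Tue, Wed}, so each is used; only lane 2 can be Tue, hence lane 2 = Tue.
No further eliminations apply; lane 3 can still be any of Thu, Wed.

Thu, Wed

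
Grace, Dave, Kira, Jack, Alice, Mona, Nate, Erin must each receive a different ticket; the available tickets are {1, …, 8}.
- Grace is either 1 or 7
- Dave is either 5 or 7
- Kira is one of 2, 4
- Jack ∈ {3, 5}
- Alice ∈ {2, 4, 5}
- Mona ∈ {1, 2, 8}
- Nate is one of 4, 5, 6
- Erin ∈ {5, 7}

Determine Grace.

1

Among the 8 variables, 3 fits only Jack (and all 8 values in {1, 2, 3, 4, 5, 6, 7, 8} must be used), so Jack = 3.
The 7 still-open variables together cover exactly {1, 2, 4, 5, 6, 7, 8} — 7 values for 7 variables — and 6 appears only in Nate's list, so Nate = 6.
Among the 6 still-open variables, 8 fits only Mona (and all 6 values in {1, 2, 4, 5, 7, 8} must be used), so Mona = 8.
Among the 5 still-open variables, 1 fits only Grace (and all 5 values in {1, 2, 4, 5, 7} must be used), so Grace = 1.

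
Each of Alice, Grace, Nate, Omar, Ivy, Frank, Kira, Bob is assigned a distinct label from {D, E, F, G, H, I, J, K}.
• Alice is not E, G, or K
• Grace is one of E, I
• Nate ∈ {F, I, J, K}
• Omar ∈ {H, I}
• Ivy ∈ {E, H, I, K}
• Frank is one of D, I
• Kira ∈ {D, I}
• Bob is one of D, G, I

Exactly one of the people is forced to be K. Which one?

Ivy

The 8 variables together cover exactly {D, E, F, G, H, I, J, K} — 8 values for 8 variables — and G appears only in Bob's list, so Bob = G.
Frank and Kira share exactly the 2 values {D, I}; by pigeonhole those values go to them, so strike D, I from Alice, Grace, Nate, Omar, Ivy.
Grace must be E (only option left). So Ivy can't be E.
That leaves Omar = H. Strike H from Alice, Ivy.
So K goes to Ivy.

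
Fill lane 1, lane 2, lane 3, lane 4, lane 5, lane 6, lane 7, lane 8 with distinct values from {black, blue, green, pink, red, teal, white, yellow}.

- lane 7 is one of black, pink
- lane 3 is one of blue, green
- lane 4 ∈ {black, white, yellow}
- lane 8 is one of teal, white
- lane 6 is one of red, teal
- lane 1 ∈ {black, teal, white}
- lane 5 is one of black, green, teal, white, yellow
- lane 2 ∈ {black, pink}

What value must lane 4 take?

yellow

Among the 8 variables, blue fits only lane 3 (and all 8 values in {black, blue, green, pink, red, teal, white, yellow} must be used), so lane 3 = blue.
The 7 still-open variables draw from only 7 values {black, green, pink, red, teal, white, yellow}, so each is used; only lane 5 can be green, hence lane 5 = green.
Among the 6 still-open variables, red fits only lane 6 (and all 6 values in {black, pink, red, teal, white, yellow} must be used), so lane 6 = red.
Among the 5 still-open variables, yellow fits only lane 4 (and all 5 values in {black, pink, teal, white, yellow} must be used), so lane 4 = yellow.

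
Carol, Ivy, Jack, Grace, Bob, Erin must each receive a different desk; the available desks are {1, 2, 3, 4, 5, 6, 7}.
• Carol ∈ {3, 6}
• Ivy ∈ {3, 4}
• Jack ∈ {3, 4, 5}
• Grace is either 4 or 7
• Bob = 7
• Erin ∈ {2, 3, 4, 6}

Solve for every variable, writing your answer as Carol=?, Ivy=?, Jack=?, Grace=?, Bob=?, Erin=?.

Bob must be 7 (only option left). Remove 7 from Grace.
Grace must be 4 (only option left). Eliminate 4 elsewhere: Ivy, Jack, Erin.
Ivy must be 3 (only option left). Strike 3 from Carol, Jack, Erin.
That leaves Jack = 5.
Carol must be 6 (only option left). Remove 6 from Erin.
Erin's domain is down to {2}, so Erin = 2.

Carol=6, Ivy=3, Jack=5, Grace=4, Bob=7, Erin=2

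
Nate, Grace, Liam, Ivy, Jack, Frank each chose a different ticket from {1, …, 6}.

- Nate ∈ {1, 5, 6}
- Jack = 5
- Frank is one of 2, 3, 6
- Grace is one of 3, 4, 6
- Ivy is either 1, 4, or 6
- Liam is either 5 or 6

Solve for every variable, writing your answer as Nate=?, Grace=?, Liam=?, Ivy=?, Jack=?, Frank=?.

Nate=1, Grace=3, Liam=6, Ivy=4, Jack=5, Frank=2

Jack has just one choice, so Jack = 5. So Nate, Liam can't be 5.
Liam has just one choice, so Liam = 6. Remove 6 from Nate, Grace, Ivy, Frank.
Nate has just one choice, so Nate = 1. So Ivy can't be 1.
Ivy's domain is down to {4}, so Ivy = 4. So Grace can't be 4.
That leaves Grace = 3. Strike 3 from Frank.
Frank has just one choice, so Frank = 2.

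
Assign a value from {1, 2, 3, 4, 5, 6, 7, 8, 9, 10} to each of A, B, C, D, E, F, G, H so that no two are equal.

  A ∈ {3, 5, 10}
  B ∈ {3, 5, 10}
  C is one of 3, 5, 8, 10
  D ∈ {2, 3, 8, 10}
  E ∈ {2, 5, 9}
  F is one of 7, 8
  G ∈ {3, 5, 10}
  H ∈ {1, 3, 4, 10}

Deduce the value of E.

A, B, G share exactly the 3 values {3, 5, 10}; by pigeonhole those values go to them, so strike 3, 5, 10 from C, D, E, H.
C must be 8 (only option left). Remove 8 from D, F.
D must be 2 (only option left). So E can't be 2.
So E = 9.

9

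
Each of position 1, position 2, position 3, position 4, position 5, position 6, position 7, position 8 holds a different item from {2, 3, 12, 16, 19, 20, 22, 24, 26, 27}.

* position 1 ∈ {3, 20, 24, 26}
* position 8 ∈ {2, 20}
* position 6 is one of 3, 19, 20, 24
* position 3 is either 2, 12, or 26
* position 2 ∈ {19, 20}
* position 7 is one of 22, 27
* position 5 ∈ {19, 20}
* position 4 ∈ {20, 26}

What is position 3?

12

The 2 variables position 2 and position 5 are confined to {19, 20}, which locks those values in; drop them from position 1, position 4, position 6, position 8.
position 4's domain is down to {26}, so position 4 = 26. Remove 26 from position 1, position 3.
position 8 has just one choice, so position 8 = 2. Strike 2 from position 3.
So position 3 = 12.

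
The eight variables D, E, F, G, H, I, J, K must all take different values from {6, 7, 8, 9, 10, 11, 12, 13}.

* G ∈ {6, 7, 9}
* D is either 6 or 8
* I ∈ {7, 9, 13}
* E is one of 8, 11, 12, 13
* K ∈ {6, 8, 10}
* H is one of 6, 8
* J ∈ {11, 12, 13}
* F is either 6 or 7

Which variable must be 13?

I

Among the 8 variables, 10 fits only K (and all 8 values in {6, 7, 8, 9, 10, 11, 12, 13} must be used), so K = 10.
D and H between them cover only {6, 8} — a naked pair. Remove those values from E, F, G.
F has just one choice, so F = 7. So G, I can't be 7.
G must be 9 (only option left). Remove 9 from I.
So 13 goes to I.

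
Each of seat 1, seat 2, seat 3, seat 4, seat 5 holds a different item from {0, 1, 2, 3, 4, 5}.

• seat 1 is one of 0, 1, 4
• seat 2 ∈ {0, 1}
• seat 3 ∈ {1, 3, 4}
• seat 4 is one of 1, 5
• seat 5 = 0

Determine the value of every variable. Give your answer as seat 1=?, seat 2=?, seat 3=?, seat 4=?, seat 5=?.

seat 1=4, seat 2=1, seat 3=3, seat 4=5, seat 5=0

seat 5 has just one choice, so seat 5 = 0. Eliminate 0 elsewhere: seat 1, seat 2.
seat 2 must be 1 (only option left). Eliminate 1 elsewhere: seat 1, seat 3, seat 4.
seat 4 has just one choice, so seat 4 = 5.
That leaves seat 1 = 4. Remove 4 from seat 3.
seat 3 has just one choice, so seat 3 = 3.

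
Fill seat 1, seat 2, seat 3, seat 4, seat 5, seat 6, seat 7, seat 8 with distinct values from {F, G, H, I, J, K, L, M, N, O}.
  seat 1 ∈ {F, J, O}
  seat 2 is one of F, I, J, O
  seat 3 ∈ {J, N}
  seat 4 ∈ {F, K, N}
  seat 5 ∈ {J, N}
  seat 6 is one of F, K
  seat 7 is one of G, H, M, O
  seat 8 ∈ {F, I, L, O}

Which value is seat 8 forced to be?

The 2 variables seat 3 and seat 5 are confined to {J, N}, which locks those values in; drop them from seat 1, seat 2, seat 4.
The 2 variables seat 4 and seat 6 are confined to {F, K}, which locks those values in; drop them from seat 1, seat 2, seat 8.
That leaves seat 1 = O. Strike O from seat 2, seat 7, seat 8.
seat 2 must be I (only option left). Eliminate I elsewhere: seat 8.
So seat 8 = L.

L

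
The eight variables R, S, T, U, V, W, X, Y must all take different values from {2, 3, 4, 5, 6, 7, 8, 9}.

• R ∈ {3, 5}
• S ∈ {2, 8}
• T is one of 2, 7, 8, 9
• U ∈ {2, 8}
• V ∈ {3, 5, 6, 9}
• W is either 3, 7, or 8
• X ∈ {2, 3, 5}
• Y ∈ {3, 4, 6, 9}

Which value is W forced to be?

The 8 variables draw from only 8 values {2, 3, 4, 5, 6, 7, 8, 9}, so each is used; only Y can be 4, hence Y = 4.
Among the 7 still-open variables, 6 fits only V (and all 7 values in {2, 3, 5, 6, 7, 8, 9} must be used), so V = 6.
The 6 still-open variables draw from only 6 values {2, 3, 5, 7, 8, 9}, so each is used; only T can be 9, hence T = 9.
The 5 still-open variables draw from only 5 values {2, 3, 5, 7, 8}, so each is used; only W can be 7, hence W = 7.

7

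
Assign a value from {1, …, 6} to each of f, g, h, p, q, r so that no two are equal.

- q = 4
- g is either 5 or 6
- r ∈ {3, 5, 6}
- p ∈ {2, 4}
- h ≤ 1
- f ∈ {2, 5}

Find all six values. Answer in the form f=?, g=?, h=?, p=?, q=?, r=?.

f=5, g=6, h=1, p=2, q=4, r=3

h must be 1 (only option left).
q's domain is down to {4}, so q = 4. Eliminate 4 elsewhere: p.
p must be 2 (only option left). Remove 2 from f.
That leaves f = 5. Strike 5 from g, r.
g's domain is down to {6}, so g = 6. Strike 6 from r.
r must be 3 (only option left).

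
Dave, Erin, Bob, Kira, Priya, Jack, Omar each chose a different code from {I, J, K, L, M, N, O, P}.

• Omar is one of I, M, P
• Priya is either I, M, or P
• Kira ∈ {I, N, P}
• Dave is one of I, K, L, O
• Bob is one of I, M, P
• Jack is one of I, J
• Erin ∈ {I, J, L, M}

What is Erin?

The 3 variables Bob, Priya, Omar are confined to {I, M, P}, which locks those values in; drop them from Dave, Erin, Kira, Jack.
Kira has just one choice, so Kira = N.
That leaves Jack = J. Strike J from Erin.
So Erin = L.

L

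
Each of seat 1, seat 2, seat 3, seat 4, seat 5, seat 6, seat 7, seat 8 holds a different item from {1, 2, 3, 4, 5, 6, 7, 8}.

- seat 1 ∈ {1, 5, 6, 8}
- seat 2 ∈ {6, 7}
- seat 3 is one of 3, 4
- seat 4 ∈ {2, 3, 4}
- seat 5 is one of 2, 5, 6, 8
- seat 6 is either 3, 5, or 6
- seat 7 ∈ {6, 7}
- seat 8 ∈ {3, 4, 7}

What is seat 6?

5

Among the 8 variables, 1 fits only seat 1 (and all 8 values in {1, 2, 3, 4, 5, 6, 7, 8} must be used), so seat 1 = 1.
Among the 7 still-open variables, 8 fits only seat 5 (and all 7 values in {2, 3, 4, 5, 6, 7, 8} must be used), so seat 5 = 8.
Among the 6 still-open variables, 2 fits only seat 4 (and all 6 values in {2, 3, 4, 5, 6, 7} must be used), so seat 4 = 2.
Among the 5 still-open variables, 5 fits only seat 6 (and all 5 values in {3, 4, 5, 6, 7} must be used), so seat 6 = 5.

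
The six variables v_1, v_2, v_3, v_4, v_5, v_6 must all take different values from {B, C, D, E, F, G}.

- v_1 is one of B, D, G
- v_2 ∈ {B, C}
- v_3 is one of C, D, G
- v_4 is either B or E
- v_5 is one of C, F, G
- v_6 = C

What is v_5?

v_6 has just one choice, so v_6 = C. Eliminate C elsewhere: v_2, v_3, v_5.
v_2 must be B (only option left). Strike B from v_1, v_4.
v_4 has just one choice, so v_4 = E.
The 3 still-open variables draw from only 3 values {D, F, G}, so each is used; only v_5 can be F, hence v_5 = F.

F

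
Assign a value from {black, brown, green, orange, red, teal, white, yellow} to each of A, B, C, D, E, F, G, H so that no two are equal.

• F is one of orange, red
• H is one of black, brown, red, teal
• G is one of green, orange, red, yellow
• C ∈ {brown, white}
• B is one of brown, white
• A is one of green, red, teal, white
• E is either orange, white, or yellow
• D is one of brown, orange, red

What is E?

yellow

The 8 variables draw from only 8 values {black, brown, green, orange, red, teal, white, yellow}, so each is used; only H can be black, hence H = black.
Among the 7 still-open variables, teal fits only A (and all 7 values in {brown, green, orange, red, teal, white, yellow} must be used), so A = teal.
The 6 still-open variables draw from only 6 values {brown, green, orange, red, white, yellow}, so each is used; only G can be green, hence G = green.
Among the 5 still-open variables, yellow fits only E (and all 5 values in {brown, orange, red, white, yellow} must be used), so E = yellow.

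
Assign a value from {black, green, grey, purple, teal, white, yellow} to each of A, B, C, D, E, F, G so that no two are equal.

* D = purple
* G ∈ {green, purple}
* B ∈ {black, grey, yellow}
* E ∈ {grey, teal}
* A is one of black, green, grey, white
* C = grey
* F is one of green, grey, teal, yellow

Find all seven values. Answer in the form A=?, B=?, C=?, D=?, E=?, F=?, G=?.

C must be grey (only option left). Remove grey from A, B, E, F.
That leaves D = purple. So G can't be purple.
E's domain is down to {teal}, so E = teal. Remove teal from F.
G must be green (only option left). Remove green from A, F.
F must be yellow (only option left). Strike yellow from B.
B has just one choice, so B = black. Remove black from A.
A must be white (only option left).

A=white, B=black, C=grey, D=purple, E=teal, F=yellow, G=green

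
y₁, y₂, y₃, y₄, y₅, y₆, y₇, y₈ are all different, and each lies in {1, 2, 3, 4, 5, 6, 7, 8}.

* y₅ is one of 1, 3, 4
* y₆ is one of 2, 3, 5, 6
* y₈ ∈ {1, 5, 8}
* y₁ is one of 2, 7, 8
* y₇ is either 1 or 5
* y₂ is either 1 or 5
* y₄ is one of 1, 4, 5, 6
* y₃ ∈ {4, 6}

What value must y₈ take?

Among the 8 variables, 7 fits only y₁ (and all 8 values in {1, 2, 3, 4, 5, 6, 7, 8} must be used), so y₁ = 7.
Among the 7 still-open variables, 2 fits only y₆ (and all 7 values in {1, 2, 3, 4, 5, 6, 8} must be used), so y₆ = 2.
The 6 still-open variables draw from only 6 values {1, 3, 4, 5, 6, 8}, so each is used; only y₅ can be 3, hence y₅ = 3.
The 5 still-open variables together cover exactly {1, 4, 5, 6, 8} — 5 values for 5 variables — and 8 appears only in y₈'s list, so y₈ = 8.

8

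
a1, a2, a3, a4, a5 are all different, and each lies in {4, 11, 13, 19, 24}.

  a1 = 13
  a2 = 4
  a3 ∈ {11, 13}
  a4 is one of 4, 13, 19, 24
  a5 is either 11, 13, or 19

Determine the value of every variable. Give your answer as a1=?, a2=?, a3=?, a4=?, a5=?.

a1 must be 13 (only option left). Eliminate 13 elsewhere: a3, a4, a5.
a2's domain is down to {4}, so a2 = 4. Strike 4 from a4.
a3's domain is down to {11}, so a3 = 11. Eliminate 11 elsewhere: a5.
a5 must be 19 (only option left). Strike 19 from a4.
a4 has just one choice, so a4 = 24.

a1=13, a2=4, a3=11, a4=24, a5=19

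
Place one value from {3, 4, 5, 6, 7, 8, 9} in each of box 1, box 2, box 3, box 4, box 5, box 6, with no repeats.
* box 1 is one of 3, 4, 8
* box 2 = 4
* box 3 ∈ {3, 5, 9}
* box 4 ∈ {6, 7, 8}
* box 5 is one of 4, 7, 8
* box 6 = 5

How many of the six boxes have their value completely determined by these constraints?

box 2 has just one choice, so box 2 = 4. So box 1, box 5 can't be 4.
box 6 must be 5 (only option left). So box 3 can't be 5.
Determined: box 2=4, box 6=5. The other boxes each still have more than one consistent value. That makes 2.

2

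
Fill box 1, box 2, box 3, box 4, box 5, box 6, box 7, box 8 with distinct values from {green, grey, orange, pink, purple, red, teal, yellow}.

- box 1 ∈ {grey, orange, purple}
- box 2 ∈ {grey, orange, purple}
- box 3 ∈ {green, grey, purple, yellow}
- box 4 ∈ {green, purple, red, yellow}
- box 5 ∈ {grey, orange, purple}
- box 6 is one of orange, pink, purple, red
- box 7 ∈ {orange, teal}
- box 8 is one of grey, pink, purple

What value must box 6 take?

red

The 8 variables draw from only 8 values {green, grey, orange, pink, purple, red, teal, yellow}, so each is used; only box 7 can be teal, hence box 7 = teal.
box 1, box 2, box 5 between them cover only {grey, orange, purple} — a naked triple. Remove those values from box 3, box 4, box 6, box 8.
box 8 has just one choice, so box 8 = pink. Eliminate pink elsewhere: box 6.
So box 6 = red.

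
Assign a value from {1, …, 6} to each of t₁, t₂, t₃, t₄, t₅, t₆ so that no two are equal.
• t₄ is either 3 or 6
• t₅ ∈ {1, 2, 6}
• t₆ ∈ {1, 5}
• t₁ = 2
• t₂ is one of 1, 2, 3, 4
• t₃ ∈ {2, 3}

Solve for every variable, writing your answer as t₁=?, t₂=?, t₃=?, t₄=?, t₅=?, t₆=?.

t₁=2, t₂=4, t₃=3, t₄=6, t₅=1, t₆=5

t₁ has just one choice, so t₁ = 2. Eliminate 2 elsewhere: t₂, t₃, t₅.
t₃ has just one choice, so t₃ = 3. Eliminate 3 elsewhere: t₂, t₄.
t₄ has just one choice, so t₄ = 6. Remove 6 from t₅.
t₅'s domain is down to {1}, so t₅ = 1. Strike 1 from t₂, t₆.
t₆ has just one choice, so t₆ = 5.
t₂'s domain is down to {4}, so t₂ = 4.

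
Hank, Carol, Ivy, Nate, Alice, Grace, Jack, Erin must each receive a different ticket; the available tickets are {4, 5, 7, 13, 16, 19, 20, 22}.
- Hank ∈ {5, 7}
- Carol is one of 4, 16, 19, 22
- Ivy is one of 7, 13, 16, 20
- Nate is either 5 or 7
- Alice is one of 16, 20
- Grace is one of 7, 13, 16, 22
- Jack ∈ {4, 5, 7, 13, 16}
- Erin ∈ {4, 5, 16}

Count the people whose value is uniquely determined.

2

The 8 variables together cover exactly {4, 5, 7, 13, 16, 19, 20, 22} — 8 values for 8 variables — and 19 appears only in Carol's list, so Carol = 19.
Among the 7 still-open variables, 22 fits only Grace (and all 7 values in {4, 5, 7, 13, 16, 20, 22} must be used), so Grace = 22.
The 2 variables Hank and Nate are confined to {5, 7}, which locks those values in; drop them from Ivy, Jack, Erin.
Determined: Carol=19, Grace=22. The other people each still have more than one consistent value. That makes 2.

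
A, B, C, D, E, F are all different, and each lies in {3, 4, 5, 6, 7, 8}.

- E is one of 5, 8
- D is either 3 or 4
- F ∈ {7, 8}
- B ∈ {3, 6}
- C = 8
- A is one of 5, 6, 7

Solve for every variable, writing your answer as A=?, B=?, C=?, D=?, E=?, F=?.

A=6, B=3, C=8, D=4, E=5, F=7

C's domain is down to {8}, so C = 8. Eliminate 8 elsewhere: E, F.
E's domain is down to {5}, so E = 5. So A can't be 5.
That leaves F = 7. Strike 7 from A.
A must be 6 (only option left). So B can't be 6.
That leaves B = 3. Eliminate 3 elsewhere: D.
D's domain is down to {4}, so D = 4.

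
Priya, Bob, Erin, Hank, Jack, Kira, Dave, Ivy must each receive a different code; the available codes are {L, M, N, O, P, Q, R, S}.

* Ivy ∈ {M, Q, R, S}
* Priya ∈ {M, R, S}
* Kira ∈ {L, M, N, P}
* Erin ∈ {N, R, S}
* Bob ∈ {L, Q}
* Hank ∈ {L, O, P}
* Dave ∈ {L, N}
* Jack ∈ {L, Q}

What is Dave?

Among the 8 variables, O fits only Hank (and all 8 values in {L, M, N, O, P, Q, R, S} must be used), so Hank = O.
The 7 still-open variables draw from only 7 values {L, M, N, P, Q, R, S}, so each is used; only Kira can be P, hence Kira = P.
Bob and Jack share exactly the 2 values {L, Q}; by pigeonhole those values go to them, so strike L, Q from Dave, Ivy.
So Dave = N.

N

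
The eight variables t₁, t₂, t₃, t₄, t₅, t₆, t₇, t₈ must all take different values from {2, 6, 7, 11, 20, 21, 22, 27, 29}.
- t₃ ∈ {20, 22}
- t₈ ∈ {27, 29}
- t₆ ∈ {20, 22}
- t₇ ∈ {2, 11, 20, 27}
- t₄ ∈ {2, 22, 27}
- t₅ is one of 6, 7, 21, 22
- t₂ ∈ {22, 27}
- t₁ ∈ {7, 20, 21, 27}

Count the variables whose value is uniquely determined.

The 2 variables t₃ and t₆ are confined to {20, 22}, which locks those values in; drop them from t₁, t₂, t₄, t₅, t₇.
t₂'s domain is down to {27}, so t₂ = 27. Remove 27 from t₁, t₄, t₇, t₈.
That leaves t₄ = 2. Strike 2 from t₇.
t₇ must be 11 (only option left).
t₈ must be 29 (only option left).
Determined: t₂=27, t₄=2, t₇=11, t₈=29. The other variables each still have more than one consistent value. That makes 4.

4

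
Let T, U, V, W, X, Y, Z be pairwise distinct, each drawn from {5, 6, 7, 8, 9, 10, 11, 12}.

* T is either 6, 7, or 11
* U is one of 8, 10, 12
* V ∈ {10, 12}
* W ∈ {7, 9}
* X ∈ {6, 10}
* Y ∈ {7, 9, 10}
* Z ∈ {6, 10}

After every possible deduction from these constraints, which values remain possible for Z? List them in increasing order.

The 7 variables draw from only 7 values {6, 7, 8, 9, 10, 11, 12}, so each is used; only U can be 8, hence U = 8.
The 6 still-open variables together cover exactly {6, 7, 9, 10, 11, 12} — 6 values for 6 variables — and 11 appears only in T's list, so T = 11.
The 5 still-open variables draw from only 5 values {6, 7, 9, 10, 12}, so each is used; only V can be 12, hence V = 12.
X and Z share exactly the 2 values {6, 10}; by pigeonhole those values go to them, so strike 6, 10 from Y.
No further eliminations apply; Z can still be any of 6, 10.

6, 10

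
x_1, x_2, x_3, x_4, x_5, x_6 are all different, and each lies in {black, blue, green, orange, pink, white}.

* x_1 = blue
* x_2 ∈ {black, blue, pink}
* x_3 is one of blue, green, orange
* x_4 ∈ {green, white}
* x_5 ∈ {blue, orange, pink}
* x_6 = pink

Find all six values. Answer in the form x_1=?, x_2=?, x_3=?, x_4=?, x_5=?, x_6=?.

x_1 must be blue (only option left). Strike blue from x_2, x_3, x_5.
x_6 has just one choice, so x_6 = pink. So x_2, x_5 can't be pink.
x_2 must be black (only option left).
x_5's domain is down to {orange}, so x_5 = orange. Eliminate orange elsewhere: x_3.
x_3 has just one choice, so x_3 = green. Strike green from x_4.
x_4 has just one choice, so x_4 = white.

x_1=blue, x_2=black, x_3=green, x_4=white, x_5=orange, x_6=pink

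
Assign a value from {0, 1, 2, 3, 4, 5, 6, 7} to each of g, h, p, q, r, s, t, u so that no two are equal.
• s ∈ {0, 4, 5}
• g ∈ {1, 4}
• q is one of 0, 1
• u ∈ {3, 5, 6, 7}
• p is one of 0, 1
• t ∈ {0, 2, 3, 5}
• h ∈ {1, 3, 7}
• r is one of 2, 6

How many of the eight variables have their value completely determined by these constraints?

2

The 2 variables p and q are confined to {0, 1}, which locks those values in; drop them from g, h, s, t.
That leaves g = 4. Eliminate 4 elsewhere: s.
s must be 5 (only option left). Strike 5 from t, u.
Determined: g=4, s=5. The other variables each still have more than one consistent value. That makes 2.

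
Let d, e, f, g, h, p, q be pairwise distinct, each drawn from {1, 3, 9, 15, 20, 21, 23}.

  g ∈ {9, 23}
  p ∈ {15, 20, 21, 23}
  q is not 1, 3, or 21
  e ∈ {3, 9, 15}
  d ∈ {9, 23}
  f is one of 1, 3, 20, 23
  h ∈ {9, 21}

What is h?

The 7 variables together cover exactly {1, 3, 9, 15, 20, 21, 23} — 7 values for 7 variables — and 1 appears only in f's list, so f = 1.
The 6 still-open variables together cover exactly {3, 9, 15, 20, 21, 23} — 6 values for 6 variables — and 3 appears only in e's list, so e = 3.
d and g between them cover only {9, 23} — a naked pair. Remove those values from h, p, q.
So h = 21.

21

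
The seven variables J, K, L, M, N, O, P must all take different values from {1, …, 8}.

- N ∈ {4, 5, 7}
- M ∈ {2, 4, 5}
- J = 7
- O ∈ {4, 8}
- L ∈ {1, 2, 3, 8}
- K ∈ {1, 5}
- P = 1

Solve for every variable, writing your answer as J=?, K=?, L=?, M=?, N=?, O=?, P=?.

J has just one choice, so J = 7. Strike 7 from N.
That leaves P = 1. Remove 1 from K, L.
K has just one choice, so K = 5. Remove 5 from M, N.
N's domain is down to {4}, so N = 4. Strike 4 from M, O.
O's domain is down to {8}, so O = 8. So L can't be 8.
M has just one choice, so M = 2. Remove 2 from L.
L must be 3 (only option left).

J=7, K=5, L=3, M=2, N=4, O=8, P=1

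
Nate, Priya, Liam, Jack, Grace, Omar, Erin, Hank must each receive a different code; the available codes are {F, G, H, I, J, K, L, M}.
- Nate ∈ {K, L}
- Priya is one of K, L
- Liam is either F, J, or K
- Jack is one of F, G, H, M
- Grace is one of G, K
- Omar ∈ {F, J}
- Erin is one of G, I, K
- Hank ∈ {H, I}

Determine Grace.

The 8 variables together cover exactly {F, G, H, I, J, K, L, M} — 8 values for 8 variables — and M appears only in Jack's list, so Jack = M.
Among the 7 still-open variables, H fits only Hank (and all 7 values in {F, G, H, I, J, K, L} must be used), so Hank = H.
The 6 still-open variables draw from only 6 values {F, G, I, J, K, L}, so each is used; only Erin can be I, hence Erin = I.
The 5 still-open variables draw from only 5 values {F, G, J, K, L}, so each is used; only Grace can be G, hence Grace = G.

G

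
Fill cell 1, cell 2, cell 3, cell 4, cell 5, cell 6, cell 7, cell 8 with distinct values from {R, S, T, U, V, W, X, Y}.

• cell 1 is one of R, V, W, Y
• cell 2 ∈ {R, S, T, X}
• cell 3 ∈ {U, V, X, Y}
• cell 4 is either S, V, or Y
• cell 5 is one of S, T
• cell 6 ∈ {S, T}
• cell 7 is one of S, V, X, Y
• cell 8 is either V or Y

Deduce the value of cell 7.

The 8 variables draw from only 8 values {R, S, T, U, V, W, X, Y}, so each is used; only cell 3 can be U, hence cell 3 = U.
The 7 still-open variables draw from only 7 values {R, S, T, V, W, X, Y}, so each is used; only cell 1 can be W, hence cell 1 = W.
The 6 still-open variables together cover exactly {R, S, T, V, X, Y} — 6 values for 6 variables — and R appears only in cell 2's list, so cell 2 = R.
Among the 5 still-open variables, X fits only cell 7 (and all 5 values in {S, T, V, X, Y} must be used), so cell 7 = X.

X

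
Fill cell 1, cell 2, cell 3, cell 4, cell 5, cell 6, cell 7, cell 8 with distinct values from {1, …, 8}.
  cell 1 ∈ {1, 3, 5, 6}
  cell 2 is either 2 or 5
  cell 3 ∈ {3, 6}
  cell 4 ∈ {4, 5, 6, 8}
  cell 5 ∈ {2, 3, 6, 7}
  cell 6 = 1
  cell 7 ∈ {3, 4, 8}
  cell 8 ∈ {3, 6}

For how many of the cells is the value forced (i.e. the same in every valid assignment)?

cell 6's domain is down to {1}, so cell 6 = 1. Strike 1 from cell 1.
The 7 still-open variables together cover exactly {2, 3, 4, 5, 6, 7, 8} — 7 values for 7 variables — and 7 appears only in cell 5's list, so cell 5 = 7.
Among the 6 still-open variables, 2 fits only cell 2 (and all 6 values in {2, 3, 4, 5, 6, 8} must be used), so cell 2 = 2.
cell 3 and cell 8 share exactly the 2 values {3, 6}; by pigeonhole those values go to them, so strike 3, 6 from cell 1, cell 4, cell 7.
cell 1 must be 5 (only option left). Strike 5 from cell 4.
Determined: cell 1=5, cell 2=2, cell 5=7, cell 6=1. The other cells each still have more than one consistent value. That makes 4.

4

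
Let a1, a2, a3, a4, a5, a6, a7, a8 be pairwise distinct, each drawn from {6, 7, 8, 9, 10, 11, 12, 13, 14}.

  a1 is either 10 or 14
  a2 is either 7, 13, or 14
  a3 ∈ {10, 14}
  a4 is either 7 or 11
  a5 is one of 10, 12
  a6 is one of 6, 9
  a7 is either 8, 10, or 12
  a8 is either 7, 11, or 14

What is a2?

13

The 2 variables a1 and a3 are confined to {10, 14}, which locks those values in; drop them from a2, a5, a7, a8.
a5's domain is down to {12}, so a5 = 12. Eliminate 12 elsewhere: a7.
a7 must be 8 (only option left).
a4 and a8 share exactly the 2 values {7, 11}; by pigeonhole those values go to them, so strike 7, 11 from a2.
So a2 = 13.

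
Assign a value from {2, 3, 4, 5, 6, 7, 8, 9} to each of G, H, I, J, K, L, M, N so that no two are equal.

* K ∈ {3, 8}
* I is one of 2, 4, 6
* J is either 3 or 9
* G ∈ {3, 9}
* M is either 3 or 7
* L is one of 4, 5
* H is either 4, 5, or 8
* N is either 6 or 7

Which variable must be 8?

K

The 8 variables together cover exactly {2, 3, 4, 5, 6, 7, 8, 9} — 8 values for 8 variables — and 2 appears only in I's list, so I = 2.
Among the 7 still-open variables, 6 fits only N (and all 7 values in {3, 4, 5, 6, 7, 8, 9} must be used), so N = 6.
The 6 still-open variables draw from only 6 values {3, 4, 5, 7, 8, 9}, so each is used; only M can be 7, hence M = 7.
G and J share exactly the 2 values {3, 9}; by pigeonhole those values go to them, so strike 3, 9 from K.
So 8 goes to K.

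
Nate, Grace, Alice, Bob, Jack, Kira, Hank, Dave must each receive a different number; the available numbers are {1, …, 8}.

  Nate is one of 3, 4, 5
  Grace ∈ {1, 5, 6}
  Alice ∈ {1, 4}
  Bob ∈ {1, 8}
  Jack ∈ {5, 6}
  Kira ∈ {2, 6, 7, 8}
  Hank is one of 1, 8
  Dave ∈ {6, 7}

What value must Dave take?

7

Among the 8 variables, 2 fits only Kira (and all 8 values in {1, 2, 3, 4, 5, 6, 7, 8} must be used), so Kira = 2.
The 7 still-open variables together cover exactly {1, 3, 4, 5, 6, 7, 8} — 7 values for 7 variables — and 3 appears only in Nate's list, so Nate = 3.
The 6 still-open variables draw from only 6 values {1, 4, 5, 6, 7, 8}, so each is used; only Alice can be 4, hence Alice = 4.
The 5 still-open variables draw from only 5 values {1, 5, 6, 7, 8}, so each is used; only Dave can be 7, hence Dave = 7.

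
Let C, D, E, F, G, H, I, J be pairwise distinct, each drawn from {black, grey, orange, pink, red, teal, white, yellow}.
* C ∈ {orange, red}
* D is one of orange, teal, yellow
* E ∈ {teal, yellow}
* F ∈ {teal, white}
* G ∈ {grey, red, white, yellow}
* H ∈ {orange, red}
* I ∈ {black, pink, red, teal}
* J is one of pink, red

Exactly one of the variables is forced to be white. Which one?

F

The 8 variables together cover exactly {black, grey, orange, pink, red, teal, white, yellow} — 8 values for 8 variables — and black appears only in I's list, so I = black.
The 7 still-open variables draw from only 7 values {grey, orange, pink, red, teal, white, yellow}, so each is used; only G can be grey, hence G = grey.
Among the 6 still-open variables, pink fits only J (and all 6 values in {orange, pink, red, teal, white, yellow} must be used), so J = pink.
The 5 still-open variables draw from only 5 values {orange, red, teal, white, yellow}, so each is used; only F can be white, hence F = white.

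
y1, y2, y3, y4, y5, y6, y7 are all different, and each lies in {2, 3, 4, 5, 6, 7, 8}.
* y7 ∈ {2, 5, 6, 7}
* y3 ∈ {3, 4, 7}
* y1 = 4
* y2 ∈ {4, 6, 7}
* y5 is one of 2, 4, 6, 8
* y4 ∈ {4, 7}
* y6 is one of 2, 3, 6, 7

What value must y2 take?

y1 must be 4 (only option left). So y2, y3, y4, y5 can't be 4.
That leaves y4 = 7. Remove 7 from y2, y3, y6, y7.
So y2 = 6.

6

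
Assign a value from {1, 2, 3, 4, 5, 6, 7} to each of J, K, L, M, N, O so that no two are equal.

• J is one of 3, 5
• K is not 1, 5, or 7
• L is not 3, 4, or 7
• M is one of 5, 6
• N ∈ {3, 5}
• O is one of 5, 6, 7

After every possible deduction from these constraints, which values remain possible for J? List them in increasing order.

J and N between them cover only {3, 5} — a naked pair. Remove those values from K, L, M, O.
M's domain is down to {6}, so M = 6. Eliminate 6 elsewhere: K, L, O.
O's domain is down to {7}, so O = 7.
No further eliminations apply; J can still be any of 3, 5.

3, 5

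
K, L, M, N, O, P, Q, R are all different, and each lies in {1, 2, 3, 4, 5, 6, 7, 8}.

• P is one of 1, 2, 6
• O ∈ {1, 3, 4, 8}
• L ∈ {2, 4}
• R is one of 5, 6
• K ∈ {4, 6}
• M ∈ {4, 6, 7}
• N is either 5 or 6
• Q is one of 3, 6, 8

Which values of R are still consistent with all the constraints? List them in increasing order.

The 8 variables draw from only 8 values {1, 2, 3, 4, 5, 6, 7, 8}, so each is used; only M can be 7, hence M = 7.
N and R between them cover only {5, 6} — a naked pair. Remove those values from K, P, Q.
K has just one choice, so K = 4. Remove 4 from L, O.
L must be 2 (only option left). Strike 2 from P.
P's domain is down to {1}, so P = 1. So O can't be 1.
No further eliminations apply; R can still be any of 5, 6.

5, 6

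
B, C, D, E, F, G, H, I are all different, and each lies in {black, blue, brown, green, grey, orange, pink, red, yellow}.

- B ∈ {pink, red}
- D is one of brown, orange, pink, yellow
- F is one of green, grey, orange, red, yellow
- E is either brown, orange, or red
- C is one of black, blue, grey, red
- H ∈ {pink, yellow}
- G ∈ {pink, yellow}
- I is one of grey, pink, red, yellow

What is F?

green

G and H share exactly the 2 values {pink, yellow}; by pigeonhole those values go to them, so strike pink, yellow from B, D, F, I.
B must be red (only option left). Eliminate red elsewhere: C, E, F, I.
I's domain is down to {grey}, so I = grey. Strike grey from C, F.
The 2 variables D and E are confined to {brown, orange}, which locks those values in; drop them from F.
So F = green.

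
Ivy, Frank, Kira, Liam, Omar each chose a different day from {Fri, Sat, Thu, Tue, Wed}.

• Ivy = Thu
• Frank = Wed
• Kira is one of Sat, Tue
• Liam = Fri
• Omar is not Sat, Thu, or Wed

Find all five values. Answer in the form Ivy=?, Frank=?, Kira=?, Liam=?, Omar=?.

Ivy must be Thu (only option left).
Frank has just one choice, so Frank = Wed.
Liam must be Fri (only option left). So Omar can't be Fri.
That leaves Omar = Tue. Remove Tue from Kira.
Kira has just one choice, so Kira = Sat.

Ivy=Thu, Frank=Wed, Kira=Sat, Liam=Fri, Omar=Tue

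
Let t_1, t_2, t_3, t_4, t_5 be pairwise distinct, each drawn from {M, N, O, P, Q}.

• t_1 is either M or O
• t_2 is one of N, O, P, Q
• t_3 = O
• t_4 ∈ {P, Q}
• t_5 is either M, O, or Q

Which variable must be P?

t_3 must be O (only option left). Strike O from t_1, t_2, t_5.
t_1's domain is down to {M}, so t_1 = M. Remove M from t_5.
That leaves t_5 = Q. Remove Q from t_2, t_4.
So P goes to t_4.

t_4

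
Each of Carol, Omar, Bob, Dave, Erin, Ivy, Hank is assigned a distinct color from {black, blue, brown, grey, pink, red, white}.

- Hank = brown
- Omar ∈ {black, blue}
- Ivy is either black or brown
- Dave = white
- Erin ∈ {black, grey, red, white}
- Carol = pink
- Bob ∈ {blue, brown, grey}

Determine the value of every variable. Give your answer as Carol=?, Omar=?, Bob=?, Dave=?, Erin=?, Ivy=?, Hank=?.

Carol=pink, Omar=blue, Bob=grey, Dave=white, Erin=red, Ivy=black, Hank=brown

Carol must be pink (only option left).
Dave has just one choice, so Dave = white. So Erin can't be white.
Hank's domain is down to {brown}, so Hank = brown. Strike brown from Bob, Ivy.
Ivy has just one choice, so Ivy = black. So Omar, Erin can't be black.
Omar's domain is down to {blue}, so Omar = blue. Strike blue from Bob.
Bob must be grey (only option left). Eliminate grey elsewhere: Erin.
Erin's domain is down to {red}, so Erin = red.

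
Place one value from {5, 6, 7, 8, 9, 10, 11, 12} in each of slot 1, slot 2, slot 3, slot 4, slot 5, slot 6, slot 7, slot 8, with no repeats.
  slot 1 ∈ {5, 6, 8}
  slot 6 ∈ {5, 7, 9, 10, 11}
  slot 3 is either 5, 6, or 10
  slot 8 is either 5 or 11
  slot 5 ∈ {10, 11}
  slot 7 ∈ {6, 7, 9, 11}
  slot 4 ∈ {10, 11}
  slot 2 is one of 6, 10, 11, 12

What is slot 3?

The 8 variables draw from only 8 values {5, 6, 7, 8, 9, 10, 11, 12}, so each is used; only slot 1 can be 8, hence slot 1 = 8.
The 7 still-open variables draw from only 7 values {5, 6, 7, 9, 10, 11, 12}, so each is used; only slot 2 can be 12, hence slot 2 = 12.
slot 4 and slot 5 between them cover only {10, 11} — a naked pair. Remove those values from slot 3, slot 6, slot 7, slot 8.
slot 8 has just one choice, so slot 8 = 5. Eliminate 5 elsewhere: slot 3, slot 6.
So slot 3 = 6.

6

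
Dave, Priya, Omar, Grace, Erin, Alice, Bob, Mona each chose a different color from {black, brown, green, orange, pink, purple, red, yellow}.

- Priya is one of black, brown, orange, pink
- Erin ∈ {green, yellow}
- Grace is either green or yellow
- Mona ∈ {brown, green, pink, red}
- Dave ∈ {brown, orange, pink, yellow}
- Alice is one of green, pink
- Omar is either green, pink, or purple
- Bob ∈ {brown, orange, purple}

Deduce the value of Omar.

purple

The 8 variables together cover exactly {black, brown, green, orange, pink, purple, red, yellow} — 8 values for 8 variables — and black appears only in Priya's list, so Priya = black.
Among the 7 still-open variables, red fits only Mona (and all 7 values in {brown, green, orange, pink, purple, red, yellow} must be used), so Mona = red.
Grace and Erin share exactly the 2 values {green, yellow}; by pigeonhole those values go to them, so strike green, yellow from Dave, Omar, Alice.
Alice must be pink (only option left). Strike pink from Dave, Omar.
So Omar = purple.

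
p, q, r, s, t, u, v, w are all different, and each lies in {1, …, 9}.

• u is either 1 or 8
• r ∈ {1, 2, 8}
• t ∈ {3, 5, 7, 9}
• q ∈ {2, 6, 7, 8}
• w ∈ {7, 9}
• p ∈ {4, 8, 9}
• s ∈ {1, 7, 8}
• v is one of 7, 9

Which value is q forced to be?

6

The 2 variables v and w are confined to {7, 9}, which locks those values in; drop them from p, q, s, t.
s and u between them cover only {1, 8} — a naked pair. Remove those values from p, q, r.
p's domain is down to {4}, so p = 4.
r's domain is down to {2}, so r = 2. So q can't be 2.
So q = 6.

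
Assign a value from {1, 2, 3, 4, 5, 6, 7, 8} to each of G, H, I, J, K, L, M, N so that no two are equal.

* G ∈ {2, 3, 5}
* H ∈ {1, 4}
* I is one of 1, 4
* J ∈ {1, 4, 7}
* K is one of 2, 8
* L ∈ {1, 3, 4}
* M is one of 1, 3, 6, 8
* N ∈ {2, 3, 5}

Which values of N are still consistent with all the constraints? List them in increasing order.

The 8 variables together cover exactly {1, 2, 3, 4, 5, 6, 7, 8} — 8 values for 8 variables — and 6 appears only in M's list, so M = 6.
Among the 7 still-open variables, 7 fits only J (and all 7 values in {1, 2, 3, 4, 5, 7, 8} must be used), so J = 7.
The 6 still-open variables together cover exactly {1, 2, 3, 4, 5, 8} — 6 values for 6 variables — and 8 appears only in K's list, so K = 8.
The 2 variables H and I are confined to {1, 4}, which locks those values in; drop them from L.
L must be 3 (only option left). So G, N can't be 3.
No further eliminations apply; N can still be any of 2, 5.

2, 5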